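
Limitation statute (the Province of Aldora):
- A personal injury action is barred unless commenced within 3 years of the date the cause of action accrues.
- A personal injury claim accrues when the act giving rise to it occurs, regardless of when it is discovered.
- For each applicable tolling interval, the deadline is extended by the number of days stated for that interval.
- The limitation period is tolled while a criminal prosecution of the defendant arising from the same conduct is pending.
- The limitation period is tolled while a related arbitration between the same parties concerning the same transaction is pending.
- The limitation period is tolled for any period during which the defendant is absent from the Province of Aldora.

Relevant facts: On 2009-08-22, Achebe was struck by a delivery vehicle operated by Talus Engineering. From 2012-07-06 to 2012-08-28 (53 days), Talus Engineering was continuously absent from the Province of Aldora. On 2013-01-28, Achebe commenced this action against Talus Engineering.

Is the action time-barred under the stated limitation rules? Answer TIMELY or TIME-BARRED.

The limitation period began to run on 2009-08-22.
3 years from 2009-08-22 is 2012-08-22.
Because the defendant's absence from the jurisdiction ran from 2012-07-06 to 2012-08-28, the deadline is extended by 53 days to 2012-10-14.
Filing on 2013-01-28 missed the 2012-10-14 deadline — the action is time-barred.

TIME-BARRED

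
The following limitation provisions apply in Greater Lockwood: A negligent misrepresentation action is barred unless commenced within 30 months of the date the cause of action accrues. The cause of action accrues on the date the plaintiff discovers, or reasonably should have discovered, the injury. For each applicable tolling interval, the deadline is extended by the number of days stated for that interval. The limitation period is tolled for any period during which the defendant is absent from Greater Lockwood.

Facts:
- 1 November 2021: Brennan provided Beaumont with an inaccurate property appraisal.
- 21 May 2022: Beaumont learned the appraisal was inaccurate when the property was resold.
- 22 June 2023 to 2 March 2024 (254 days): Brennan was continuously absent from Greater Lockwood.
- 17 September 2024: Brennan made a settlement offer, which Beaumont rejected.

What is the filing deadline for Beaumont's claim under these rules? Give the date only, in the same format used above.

The claim did not accrue until Beaumont discovered the injury on 21 May 2022; the 1 November 2021 act date does not start the clock under the stated rule.
The untolled deadline — 30 months after 21 May 2022 — is 21 November 2024.
The period was tolled for 254 days by the defendant's absence from the jurisdiction (22 June 2023 to 2 March 2024), pushing the deadline to 2 August 2025.
Nothing else in the chronology tolls or restarts the period.

2 August 2025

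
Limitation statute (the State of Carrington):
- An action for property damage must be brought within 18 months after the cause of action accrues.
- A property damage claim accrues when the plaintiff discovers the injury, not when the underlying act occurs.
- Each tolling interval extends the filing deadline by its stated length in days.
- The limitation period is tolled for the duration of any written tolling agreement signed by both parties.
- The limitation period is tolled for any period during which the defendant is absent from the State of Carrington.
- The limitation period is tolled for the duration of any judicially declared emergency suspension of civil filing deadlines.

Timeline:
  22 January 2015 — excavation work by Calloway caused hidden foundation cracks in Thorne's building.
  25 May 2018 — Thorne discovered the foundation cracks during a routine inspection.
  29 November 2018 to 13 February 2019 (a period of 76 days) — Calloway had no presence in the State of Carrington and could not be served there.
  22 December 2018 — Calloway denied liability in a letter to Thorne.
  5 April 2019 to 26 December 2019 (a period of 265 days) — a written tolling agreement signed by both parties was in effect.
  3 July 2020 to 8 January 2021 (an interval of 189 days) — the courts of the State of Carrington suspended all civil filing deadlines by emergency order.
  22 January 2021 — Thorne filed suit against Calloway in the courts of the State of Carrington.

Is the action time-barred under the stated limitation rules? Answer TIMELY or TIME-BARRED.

TIMELY

Accrual is tied to discovery, so the period began on 25 May 2018 rather than on 22 January 2015 when the act occurred.
The untolled deadline — 18 months after 25 May 2018 — is 25 November 2019.
Because the defendant's absence from the jurisdiction ran from 29 November 2018 to 13 February 2019, the deadline is extended by 76 days to 9 February 2020.
The period was tolled for 265 days by the written tolling agreement (5 April 2019 to 26 December 2019), pushing the deadline to 31 October 2020.
The period was tolled for 189 days by the emergency suspension of filing deadlines (3 July 2020 to 8 January 2021), pushing the deadline to 8 May 2021.
Nothing else in the chronology tolls or restarts the period.
Filing on 22 January 2021 beat the 8 May 2021 deadline — the action is timely.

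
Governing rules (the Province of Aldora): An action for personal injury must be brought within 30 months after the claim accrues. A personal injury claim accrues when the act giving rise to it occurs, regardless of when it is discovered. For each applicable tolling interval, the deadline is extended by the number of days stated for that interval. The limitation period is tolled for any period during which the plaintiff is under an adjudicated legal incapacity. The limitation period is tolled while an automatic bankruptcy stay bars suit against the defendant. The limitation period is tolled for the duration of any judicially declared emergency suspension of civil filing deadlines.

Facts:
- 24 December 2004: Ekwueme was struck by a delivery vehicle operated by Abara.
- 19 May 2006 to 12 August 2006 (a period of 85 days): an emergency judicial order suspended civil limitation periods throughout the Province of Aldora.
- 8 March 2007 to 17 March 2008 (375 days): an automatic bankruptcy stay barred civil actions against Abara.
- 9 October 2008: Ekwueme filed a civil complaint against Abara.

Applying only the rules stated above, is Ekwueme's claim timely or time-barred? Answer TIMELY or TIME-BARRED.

TIME-BARRED

The claim accrued on 24 December 2004, the date of the act.
Adding the 30 months base period to 24 December 2004 gives a deadline of 24 June 2007, before any tolling.
The emergency suspension of filing deadlines from 19 May 2006 to 12 August 2006 tolled the period for 85 days, extending the deadline to 17 September 2007.
The period was tolled for 375 days by the automatic bankruptcy stay (8 March 2007 to 17 March 2008), pushing the deadline to 26 September 2008.
The 9 October 2008 filing falls after the 26 September 2008 deadline; the claim is time-barred.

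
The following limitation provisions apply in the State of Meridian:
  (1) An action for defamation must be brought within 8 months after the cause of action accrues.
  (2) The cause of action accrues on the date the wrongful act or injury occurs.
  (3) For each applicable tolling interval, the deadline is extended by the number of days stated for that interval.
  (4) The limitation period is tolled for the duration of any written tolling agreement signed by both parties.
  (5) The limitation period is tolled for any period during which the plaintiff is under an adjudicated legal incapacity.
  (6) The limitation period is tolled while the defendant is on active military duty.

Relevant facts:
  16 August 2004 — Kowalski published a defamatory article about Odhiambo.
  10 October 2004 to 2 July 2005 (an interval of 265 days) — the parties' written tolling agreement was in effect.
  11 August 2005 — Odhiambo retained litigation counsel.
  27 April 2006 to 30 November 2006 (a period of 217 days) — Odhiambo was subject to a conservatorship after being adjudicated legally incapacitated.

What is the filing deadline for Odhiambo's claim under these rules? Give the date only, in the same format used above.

The cause of action accrued on 16 August 2004, the date of the act.
The untolled deadline — 8 months after 16 August 2004 — is 16 April 2005.
The period was tolled for 265 days by the written tolling agreement (10 October 2004 to 2 July 2005), pushing the deadline to 6 January 2006.
The plaintiff's legal incapacity starting 27 April 2006 came too late — the period had run on 6 January 2006 — and so does not extend the deadline.
The other events in the timeline have no effect on the limitation period under the stated rules.

6 January 2006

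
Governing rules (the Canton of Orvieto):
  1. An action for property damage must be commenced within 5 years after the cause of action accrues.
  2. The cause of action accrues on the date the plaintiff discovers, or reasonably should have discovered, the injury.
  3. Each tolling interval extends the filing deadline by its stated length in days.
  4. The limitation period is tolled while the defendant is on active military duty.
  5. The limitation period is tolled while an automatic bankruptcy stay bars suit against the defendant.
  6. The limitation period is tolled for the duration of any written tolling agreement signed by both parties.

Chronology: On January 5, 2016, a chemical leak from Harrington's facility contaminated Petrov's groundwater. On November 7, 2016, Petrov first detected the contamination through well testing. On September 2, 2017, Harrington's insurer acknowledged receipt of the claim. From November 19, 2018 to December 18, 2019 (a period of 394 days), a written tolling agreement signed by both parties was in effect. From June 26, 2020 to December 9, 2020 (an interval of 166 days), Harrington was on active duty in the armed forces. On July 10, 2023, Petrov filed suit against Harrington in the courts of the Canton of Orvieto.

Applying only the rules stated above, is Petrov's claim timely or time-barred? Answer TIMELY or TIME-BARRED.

The claim did not accrue until Petrov discovered the injury on November 7, 2016; the January 5, 2016 act date does not start the clock under the stated rule.
Adding the 5 years base period to November 7, 2016 gives a deadline of November 7, 2021, before any tolling.
The written tolling agreement from November 19, 2018 to December 18, 2019 tolled the period for 394 days, extending the deadline to December 6, 2022.
The defendant's active military service from June 26, 2020 to December 9, 2020 tolled the period for 166 days, extending the deadline to May 21, 2023.
None of the other events listed affects the running of the period under the stated rules.
The July 10, 2023 filing falls after the May 21, 2023 deadline; the claim is time-barred.

TIME-BARRED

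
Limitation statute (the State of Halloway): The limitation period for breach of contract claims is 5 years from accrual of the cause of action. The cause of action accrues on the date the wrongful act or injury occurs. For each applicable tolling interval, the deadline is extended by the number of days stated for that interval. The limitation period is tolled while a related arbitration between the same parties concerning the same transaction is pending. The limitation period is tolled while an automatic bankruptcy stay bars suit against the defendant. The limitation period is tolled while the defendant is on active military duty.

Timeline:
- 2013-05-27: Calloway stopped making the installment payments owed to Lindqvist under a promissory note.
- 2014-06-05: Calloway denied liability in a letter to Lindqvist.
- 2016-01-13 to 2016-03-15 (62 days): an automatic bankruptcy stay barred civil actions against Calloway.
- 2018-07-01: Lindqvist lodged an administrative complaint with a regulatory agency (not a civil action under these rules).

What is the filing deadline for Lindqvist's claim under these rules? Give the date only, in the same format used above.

2018-07-28

The claim accrued on 2013-05-27, when the wrongful act occurred.
Adding the 5 years base period to 2013-05-27 gives a deadline of 2018-05-27, before any tolling.
The period was tolled for 62 days by the automatic bankruptcy stay (2016-01-13 to 2016-03-15), pushing the deadline to 2018-07-28.
The other events in the timeline have no effect on the limitation period under the stated rules.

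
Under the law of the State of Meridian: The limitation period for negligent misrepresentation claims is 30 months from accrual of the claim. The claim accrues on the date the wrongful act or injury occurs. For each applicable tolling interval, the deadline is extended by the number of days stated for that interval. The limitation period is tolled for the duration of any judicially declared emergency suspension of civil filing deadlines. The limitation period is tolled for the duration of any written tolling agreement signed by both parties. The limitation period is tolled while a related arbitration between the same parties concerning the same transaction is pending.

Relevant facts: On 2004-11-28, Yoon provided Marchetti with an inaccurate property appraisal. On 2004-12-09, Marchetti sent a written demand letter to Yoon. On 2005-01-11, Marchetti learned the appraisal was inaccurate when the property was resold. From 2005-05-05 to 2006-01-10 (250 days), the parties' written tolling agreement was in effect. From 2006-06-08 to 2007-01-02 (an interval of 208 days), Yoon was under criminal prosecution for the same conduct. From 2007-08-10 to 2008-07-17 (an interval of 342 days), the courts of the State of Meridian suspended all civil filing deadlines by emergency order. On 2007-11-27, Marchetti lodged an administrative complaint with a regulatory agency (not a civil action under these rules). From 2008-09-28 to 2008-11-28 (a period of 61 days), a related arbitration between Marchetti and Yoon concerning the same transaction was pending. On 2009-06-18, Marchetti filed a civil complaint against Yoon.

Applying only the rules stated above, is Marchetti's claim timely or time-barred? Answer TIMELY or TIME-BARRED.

TIME-BARRED

Because the rule ties accrual to occurrence, the claim accrued on 2004-11-28, not on the 2005-01-11 discovery date.
The untolled deadline — 30 months after 2004-11-28 — is 2007-05-28.
The period was tolled for 250 days by the written tolling agreement (2005-05-05 to 2006-01-10), pushing the deadline to 2008-02-02.
The emergency suspension of filing deadlines from 2007-08-10 to 2008-07-17 tolled the period for 342 days, extending the deadline to 2009-01-09.
Because the pending related arbitration ran from 2008-09-28 to 2008-11-28, the deadline is extended by 61 days to 2009-03-11.
No stated provision tolls the period for a criminal prosecution, so the interval from 2006-06-08 to 2007-01-02 has no effect on the deadline.
Nothing else in the chronology tolls or restarts the period.
The 2009-06-18 filing falls after the 2009-03-11 deadline; the claim is time-barred.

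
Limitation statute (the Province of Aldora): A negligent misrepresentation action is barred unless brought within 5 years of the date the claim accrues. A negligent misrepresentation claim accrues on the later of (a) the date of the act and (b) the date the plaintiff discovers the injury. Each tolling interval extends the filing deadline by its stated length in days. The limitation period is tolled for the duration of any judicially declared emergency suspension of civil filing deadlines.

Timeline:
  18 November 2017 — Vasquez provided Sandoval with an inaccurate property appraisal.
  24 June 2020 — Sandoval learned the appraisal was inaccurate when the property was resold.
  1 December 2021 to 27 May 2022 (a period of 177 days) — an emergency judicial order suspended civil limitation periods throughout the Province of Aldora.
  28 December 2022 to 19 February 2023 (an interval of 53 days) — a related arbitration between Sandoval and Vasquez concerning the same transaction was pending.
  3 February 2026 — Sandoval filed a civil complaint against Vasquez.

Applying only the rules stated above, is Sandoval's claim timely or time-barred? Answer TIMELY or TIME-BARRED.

The claim accrued on 24 June 2020 — the later of the 18 November 2017 act and the 24 June 2020 discovery.
The untolled deadline — 5 years after 24 June 2020 — is 24 June 2025.
The emergency suspension of filing deadlines from 1 December 2021 to 27 May 2022 tolled the period for 177 days, extending the deadline to 18 December 2025.
No stated provision tolls the period for a pending arbitration, so the interval from 28 December 2022 to 19 February 2023 has no effect on the deadline.
Sandoval filed on 3 February 2026, after the 18 December 2025 deadline, so the action is time-barred.

TIME-BARRED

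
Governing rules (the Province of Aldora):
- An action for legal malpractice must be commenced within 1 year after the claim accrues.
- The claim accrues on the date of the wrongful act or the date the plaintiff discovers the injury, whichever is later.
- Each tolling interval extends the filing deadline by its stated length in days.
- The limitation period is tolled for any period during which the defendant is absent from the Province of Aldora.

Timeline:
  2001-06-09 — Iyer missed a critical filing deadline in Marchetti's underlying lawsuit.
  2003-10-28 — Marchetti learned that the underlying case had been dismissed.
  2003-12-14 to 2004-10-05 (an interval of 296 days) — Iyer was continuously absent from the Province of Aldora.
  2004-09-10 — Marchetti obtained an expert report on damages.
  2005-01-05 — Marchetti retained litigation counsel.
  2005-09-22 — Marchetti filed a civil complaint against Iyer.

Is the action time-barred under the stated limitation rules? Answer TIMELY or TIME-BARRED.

Because discovery on 2003-10-28 post-dates the 2001-06-09 act, accrual under the later-of rule falls on 2003-10-28.
1 year from 2003-10-28 is 2004-10-28.
Because the defendant's absence from the jurisdiction ran from 2003-12-14 to 2004-10-05, the deadline is extended by 296 days to 2005-08-20.
The other events in the timeline have no effect on the limitation period under the stated rules.
The 2005-09-22 filing falls after the 2005-08-20 deadline; the claim is time-barred.

TIME-BARRED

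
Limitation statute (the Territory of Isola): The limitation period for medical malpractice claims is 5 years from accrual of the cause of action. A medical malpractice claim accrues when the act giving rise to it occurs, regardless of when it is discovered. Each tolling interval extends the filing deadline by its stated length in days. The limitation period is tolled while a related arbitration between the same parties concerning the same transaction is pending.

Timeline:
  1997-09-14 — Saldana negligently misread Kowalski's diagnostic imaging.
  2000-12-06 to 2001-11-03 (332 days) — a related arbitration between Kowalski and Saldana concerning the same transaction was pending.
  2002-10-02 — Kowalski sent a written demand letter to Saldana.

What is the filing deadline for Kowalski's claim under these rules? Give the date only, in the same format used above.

2003-08-12

The cause of action accrued on 1997-09-14, the date of the act.
5 years from 1997-09-14 is 2002-09-14.
Because the pending related arbitration ran from 2000-12-06 to 2001-11-03, the deadline is extended by 332 days to 2003-08-12.
The other events in the timeline have no effect on the limitation period under the stated rules.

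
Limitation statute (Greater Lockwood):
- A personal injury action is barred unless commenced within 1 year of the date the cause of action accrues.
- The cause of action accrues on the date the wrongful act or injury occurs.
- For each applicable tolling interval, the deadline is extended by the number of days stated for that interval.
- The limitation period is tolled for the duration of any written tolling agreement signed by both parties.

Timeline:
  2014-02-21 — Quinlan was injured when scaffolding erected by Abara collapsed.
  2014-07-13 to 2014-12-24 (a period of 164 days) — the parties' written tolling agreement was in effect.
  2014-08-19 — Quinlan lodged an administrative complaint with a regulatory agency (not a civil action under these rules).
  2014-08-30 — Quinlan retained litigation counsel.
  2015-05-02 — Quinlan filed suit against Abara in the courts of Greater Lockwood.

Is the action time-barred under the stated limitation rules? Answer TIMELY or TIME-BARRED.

TIMELY

The claim accrued on 2014-02-21, when the wrongful act occurred.
1 year from 2014-02-21 is 2015-02-21.
The written tolling agreement from 2014-07-13 to 2014-12-24 tolled the period for 164 days, extending the deadline to 2015-08-04.
The other events in the timeline have no effect on the limitation period under the stated rules.
Quinlan filed on 2015-05-02, before the 2015-08-04 deadline, so the action is timely.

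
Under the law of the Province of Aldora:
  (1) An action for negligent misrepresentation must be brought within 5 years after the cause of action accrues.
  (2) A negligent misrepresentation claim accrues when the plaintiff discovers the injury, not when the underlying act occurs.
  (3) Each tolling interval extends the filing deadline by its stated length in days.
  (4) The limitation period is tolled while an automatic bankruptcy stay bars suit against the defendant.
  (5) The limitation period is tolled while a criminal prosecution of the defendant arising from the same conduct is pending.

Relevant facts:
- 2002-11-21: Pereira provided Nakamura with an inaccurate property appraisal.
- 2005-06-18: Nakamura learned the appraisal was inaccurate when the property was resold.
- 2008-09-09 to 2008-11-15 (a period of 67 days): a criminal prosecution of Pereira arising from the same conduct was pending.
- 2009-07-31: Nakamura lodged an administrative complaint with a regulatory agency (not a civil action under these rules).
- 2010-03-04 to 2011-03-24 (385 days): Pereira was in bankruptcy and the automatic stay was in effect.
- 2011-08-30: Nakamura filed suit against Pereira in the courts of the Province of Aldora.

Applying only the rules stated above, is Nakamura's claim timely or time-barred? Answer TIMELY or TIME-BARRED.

The claim did not accrue until Nakamura discovered the injury on 2005-06-18; the 2002-11-21 act date does not start the clock under the stated rule.
The untolled deadline — 5 years after 2005-06-18 — is 2010-06-18.
The pending criminal prosecution from 2008-09-09 to 2008-11-15 tolled the period for 67 days, extending the deadline to 2010-08-24.
The automatic bankruptcy stay from 2010-03-04 to 2011-03-24 tolled the period for 385 days, extending the deadline to 2011-09-13.
The other events in the timeline have no effect on the limitation period under the stated rules.
The 2011-08-30 filing precedes the 2011-09-13 deadline; the claim is timely.

TIMELY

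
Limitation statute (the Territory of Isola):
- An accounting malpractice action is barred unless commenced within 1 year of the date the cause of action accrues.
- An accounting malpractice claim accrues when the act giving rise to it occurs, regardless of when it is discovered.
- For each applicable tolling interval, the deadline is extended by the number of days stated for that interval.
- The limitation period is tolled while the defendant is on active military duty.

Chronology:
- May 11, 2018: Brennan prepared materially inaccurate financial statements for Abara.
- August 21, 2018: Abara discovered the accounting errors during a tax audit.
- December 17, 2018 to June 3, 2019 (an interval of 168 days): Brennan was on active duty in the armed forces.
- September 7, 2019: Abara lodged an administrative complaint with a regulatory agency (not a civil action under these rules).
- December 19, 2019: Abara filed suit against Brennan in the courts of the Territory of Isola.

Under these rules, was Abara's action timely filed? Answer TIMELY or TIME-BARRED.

Accrual is governed by the date of the act, so the period began to run on May 11, 2018; the later discovery on August 21, 2018 is irrelevant under the stated rule.
The untolled deadline — 1 year after May 11, 2018 — is May 11, 2019.
The period was tolled for 168 days by the defendant's active military service (December 17, 2018 to June 3, 2019), pushing the deadline to October 26, 2019.
The other events in the timeline have no effect on the limitation period under the stated rules.
Filing on December 19, 2019 missed the October 26, 2019 deadline — the action is time-barred.

TIME-BARRED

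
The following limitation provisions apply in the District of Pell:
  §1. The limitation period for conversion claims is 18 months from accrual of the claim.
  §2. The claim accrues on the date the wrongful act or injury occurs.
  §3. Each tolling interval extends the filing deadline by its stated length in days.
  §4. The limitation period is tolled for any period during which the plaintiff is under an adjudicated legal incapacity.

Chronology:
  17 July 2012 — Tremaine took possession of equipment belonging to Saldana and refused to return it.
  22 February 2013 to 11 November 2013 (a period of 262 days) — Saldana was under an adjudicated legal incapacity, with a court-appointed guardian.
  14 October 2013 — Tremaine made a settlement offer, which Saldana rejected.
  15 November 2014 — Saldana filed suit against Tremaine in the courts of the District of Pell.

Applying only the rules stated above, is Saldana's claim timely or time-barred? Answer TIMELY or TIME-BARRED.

The claim accrued on 17 July 2012, when the wrongful act occurred.
The untolled deadline — 18 months after 17 July 2012 — is 17 January 2014.
Because the plaintiff's legal incapacity ran from 22 February 2013 to 11 November 2013, the deadline is extended by 262 days to 6 October 2014.
None of the other events listed affects the running of the period under the stated rules.
The 15 November 2014 filing falls after the 6 October 2014 deadline; the claim is time-barred.

TIME-BARRED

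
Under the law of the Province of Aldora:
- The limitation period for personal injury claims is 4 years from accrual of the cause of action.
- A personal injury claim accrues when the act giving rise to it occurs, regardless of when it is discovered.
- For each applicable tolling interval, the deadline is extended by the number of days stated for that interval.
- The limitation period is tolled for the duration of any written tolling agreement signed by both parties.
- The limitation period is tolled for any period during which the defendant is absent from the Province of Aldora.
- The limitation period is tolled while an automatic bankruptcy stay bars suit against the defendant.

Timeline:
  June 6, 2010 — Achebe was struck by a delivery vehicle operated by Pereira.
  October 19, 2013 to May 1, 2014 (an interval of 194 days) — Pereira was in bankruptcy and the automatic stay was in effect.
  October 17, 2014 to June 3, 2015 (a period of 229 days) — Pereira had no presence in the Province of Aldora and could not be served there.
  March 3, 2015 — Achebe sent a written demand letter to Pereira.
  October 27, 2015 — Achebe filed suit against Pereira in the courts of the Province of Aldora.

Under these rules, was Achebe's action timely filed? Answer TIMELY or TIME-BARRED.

TIME-BARRED

The limitation period began to run on June 6, 2010.
Adding the 4 years base period to June 6, 2010 gives a deadline of June 6, 2014, before any tolling.
The period was tolled for 194 days by the automatic bankruptcy stay (October 19, 2013 to May 1, 2014), pushing the deadline to December 17, 2014.
The defendant's absence from the jurisdiction from October 17, 2014 to June 3, 2015 tolled the period for 229 days, extending the deadline to August 3, 2015.
Nothing else in the chronology tolls or restarts the period.
The October 27, 2015 filing falls after the August 3, 2015 deadline; the claim is time-barred.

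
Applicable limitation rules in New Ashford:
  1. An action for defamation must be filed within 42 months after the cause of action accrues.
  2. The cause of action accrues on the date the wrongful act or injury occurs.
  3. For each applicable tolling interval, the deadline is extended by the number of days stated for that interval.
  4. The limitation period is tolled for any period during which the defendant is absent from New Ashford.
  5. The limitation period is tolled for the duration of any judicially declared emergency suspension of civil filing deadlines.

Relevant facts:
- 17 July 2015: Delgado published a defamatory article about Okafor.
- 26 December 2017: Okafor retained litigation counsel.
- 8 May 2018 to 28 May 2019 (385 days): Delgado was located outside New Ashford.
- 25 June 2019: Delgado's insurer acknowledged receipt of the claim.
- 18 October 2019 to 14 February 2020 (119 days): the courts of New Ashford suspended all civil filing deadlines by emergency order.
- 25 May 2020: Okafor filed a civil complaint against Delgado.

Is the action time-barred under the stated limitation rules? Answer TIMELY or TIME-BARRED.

The limitation period began to run on 17 July 2015.
Adding the 42 months base period to 17 July 2015 gives a deadline of 17 January 2019, before any tolling.
The defendant's absence from the jurisdiction from 8 May 2018 to 28 May 2019 tolled the period for 385 days, extending the deadline to 6 February 2020.
Because the emergency suspension of filing deadlines ran from 18 October 2019 to 14 February 2020, the deadline is extended by 119 days to 4 June 2020.
Nothing else in the chronology tolls or restarts the period.
The 25 May 2020 filing precedes the 4 June 2020 deadline; the claim is timely.

TIMELY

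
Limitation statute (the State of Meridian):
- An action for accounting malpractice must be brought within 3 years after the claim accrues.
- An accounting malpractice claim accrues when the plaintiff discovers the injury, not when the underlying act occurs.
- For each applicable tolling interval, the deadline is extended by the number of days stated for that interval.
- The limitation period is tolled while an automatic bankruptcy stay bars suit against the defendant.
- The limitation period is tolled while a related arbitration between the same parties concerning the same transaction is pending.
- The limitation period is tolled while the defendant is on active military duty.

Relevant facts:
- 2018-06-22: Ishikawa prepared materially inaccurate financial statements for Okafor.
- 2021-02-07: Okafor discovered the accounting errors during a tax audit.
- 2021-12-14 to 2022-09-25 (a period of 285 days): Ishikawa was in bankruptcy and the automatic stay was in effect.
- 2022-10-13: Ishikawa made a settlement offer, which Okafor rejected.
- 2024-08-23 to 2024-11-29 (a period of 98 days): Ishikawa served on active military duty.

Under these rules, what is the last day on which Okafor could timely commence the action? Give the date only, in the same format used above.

2025-02-24

Accrual is tied to discovery, so the period began on 2021-02-07 rather than on 2018-06-22 when the act occurred.
3 years from 2021-02-07 is 2024-02-07.
The period was tolled for 285 days by the automatic bankruptcy stay (2021-12-14 to 2022-09-25), pushing the deadline to 2024-11-18.
Because the defendant's active military service ran from 2024-08-23 to 2024-11-29, the deadline is extended by 98 days to 2025-02-24.
Nothing else in the chronology tolls or restarts the period.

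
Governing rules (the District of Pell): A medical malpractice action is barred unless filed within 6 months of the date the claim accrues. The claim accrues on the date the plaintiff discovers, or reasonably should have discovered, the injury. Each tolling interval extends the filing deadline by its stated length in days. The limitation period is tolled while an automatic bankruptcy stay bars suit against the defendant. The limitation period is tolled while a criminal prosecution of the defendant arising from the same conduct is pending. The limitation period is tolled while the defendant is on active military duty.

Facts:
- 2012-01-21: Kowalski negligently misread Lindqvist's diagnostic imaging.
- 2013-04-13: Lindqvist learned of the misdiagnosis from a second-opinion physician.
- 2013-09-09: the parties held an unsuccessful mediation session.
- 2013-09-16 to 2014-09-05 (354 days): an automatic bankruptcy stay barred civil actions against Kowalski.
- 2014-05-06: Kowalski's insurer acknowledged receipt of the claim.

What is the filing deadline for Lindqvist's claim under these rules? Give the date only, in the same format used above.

2014-10-02

The claim did not accrue until Lindqvist discovered the injury on 2013-04-13; the 2012-01-21 act date does not start the clock under the stated rule.
The untolled deadline — 6 months after 2013-04-13 — is 2013-10-13.
The automatic bankruptcy stay from 2013-09-16 to 2014-09-05 tolled the period for 354 days, extending the deadline to 2014-10-02.
None of the other events listed affects the running of the period under the stated rules.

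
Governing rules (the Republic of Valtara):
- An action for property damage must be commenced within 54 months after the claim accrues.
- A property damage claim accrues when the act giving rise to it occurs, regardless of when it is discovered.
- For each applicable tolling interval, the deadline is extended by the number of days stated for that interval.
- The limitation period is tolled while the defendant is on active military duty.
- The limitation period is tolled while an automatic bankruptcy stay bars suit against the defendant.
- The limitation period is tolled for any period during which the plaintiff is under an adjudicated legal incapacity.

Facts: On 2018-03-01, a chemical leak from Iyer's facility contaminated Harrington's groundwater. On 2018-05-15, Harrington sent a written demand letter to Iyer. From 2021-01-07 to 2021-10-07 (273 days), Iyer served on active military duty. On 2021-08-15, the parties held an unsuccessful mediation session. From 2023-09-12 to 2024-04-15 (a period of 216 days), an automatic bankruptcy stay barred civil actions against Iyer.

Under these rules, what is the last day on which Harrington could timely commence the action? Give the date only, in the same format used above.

The claim accrued on 2018-03-01, when the wrongful act occurred.
Adding the 54 months base period to 2018-03-01 gives a deadline of 2022-09-01, before any tolling.
The period was tolled for 273 days by the defendant's active military service (2021-01-07 to 2021-10-07), pushing the deadline to 2023-06-01.
The automatic bankruptcy stay from 2023-09-12 to 2024-04-15 began after the period had already run on 2023-06-01, so it has no tolling effect.
The other events in the timeline have no effect on the limitation period under the stated rules.

2023-06-01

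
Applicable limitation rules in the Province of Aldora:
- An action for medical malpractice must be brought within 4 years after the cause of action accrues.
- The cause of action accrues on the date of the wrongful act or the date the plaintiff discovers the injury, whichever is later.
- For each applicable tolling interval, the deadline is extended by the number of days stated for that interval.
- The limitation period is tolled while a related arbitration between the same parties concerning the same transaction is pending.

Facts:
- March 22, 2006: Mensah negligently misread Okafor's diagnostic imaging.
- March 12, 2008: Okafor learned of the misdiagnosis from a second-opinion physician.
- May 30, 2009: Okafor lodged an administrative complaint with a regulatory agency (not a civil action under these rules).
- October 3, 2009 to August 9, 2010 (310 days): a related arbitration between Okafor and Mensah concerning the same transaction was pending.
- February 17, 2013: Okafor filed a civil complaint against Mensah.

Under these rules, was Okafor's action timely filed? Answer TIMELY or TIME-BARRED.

Taking the later of the act (March 22, 2006) and discovery (March 12, 2008), the claim accrued on March 12, 2008.
The untolled deadline — 4 years after March 12, 2008 — is March 12, 2012.
The pending related arbitration from October 3, 2009 to August 9, 2010 tolled the period for 310 days, extending the deadline to January 16, 2013.
Nothing else in the chronology tolls or restarts the period.
Filing on February 17, 2013 missed the January 16, 2013 deadline — the action is time-barred.

TIME-BARRED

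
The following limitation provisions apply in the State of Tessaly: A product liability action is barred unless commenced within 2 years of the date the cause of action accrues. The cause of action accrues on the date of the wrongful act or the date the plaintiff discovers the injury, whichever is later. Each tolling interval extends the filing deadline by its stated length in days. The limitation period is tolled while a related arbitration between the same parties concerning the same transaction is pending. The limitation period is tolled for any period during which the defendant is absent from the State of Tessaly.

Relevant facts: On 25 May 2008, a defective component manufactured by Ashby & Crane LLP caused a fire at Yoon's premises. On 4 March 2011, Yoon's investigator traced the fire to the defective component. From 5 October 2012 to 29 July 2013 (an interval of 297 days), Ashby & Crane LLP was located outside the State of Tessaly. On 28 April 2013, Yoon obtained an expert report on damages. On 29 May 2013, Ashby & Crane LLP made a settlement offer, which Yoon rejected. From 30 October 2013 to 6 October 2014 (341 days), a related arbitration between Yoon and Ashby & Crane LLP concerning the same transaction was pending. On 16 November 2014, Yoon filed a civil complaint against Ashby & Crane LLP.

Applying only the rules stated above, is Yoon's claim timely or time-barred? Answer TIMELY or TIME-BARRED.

Because discovery on 4 March 2011 post-dates the 25 May 2008 act, accrual under the later-of rule falls on 4 March 2011.
Adding the 2 years base period to 4 March 2011 gives a deadline of 4 March 2013, before any tolling.
The period was tolled for 297 days by the defendant's absence from the jurisdiction (5 October 2012 to 29 July 2013), pushing the deadline to 26 December 2013.
Because the pending related arbitration ran from 30 October 2013 to 6 October 2014, the deadline is extended by 341 days to 2 December 2014.
Nothing else in the chronology tolls or restarts the period.
The 16 November 2014 filing precedes the 2 December 2014 deadline; the claim is timely.

TIMELY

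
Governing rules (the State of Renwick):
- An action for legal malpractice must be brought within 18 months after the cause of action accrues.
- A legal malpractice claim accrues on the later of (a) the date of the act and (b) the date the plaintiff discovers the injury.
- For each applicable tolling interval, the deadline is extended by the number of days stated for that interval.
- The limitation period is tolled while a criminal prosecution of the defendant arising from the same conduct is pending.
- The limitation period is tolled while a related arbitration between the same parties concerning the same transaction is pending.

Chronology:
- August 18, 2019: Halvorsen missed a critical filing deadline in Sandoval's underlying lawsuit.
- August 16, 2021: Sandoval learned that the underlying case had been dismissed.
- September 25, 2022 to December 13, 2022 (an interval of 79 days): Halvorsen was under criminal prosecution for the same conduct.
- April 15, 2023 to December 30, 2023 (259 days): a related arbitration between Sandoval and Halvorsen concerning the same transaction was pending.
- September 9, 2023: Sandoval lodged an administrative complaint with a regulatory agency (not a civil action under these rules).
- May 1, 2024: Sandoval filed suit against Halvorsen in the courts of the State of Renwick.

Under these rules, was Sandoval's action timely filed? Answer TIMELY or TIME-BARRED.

The claim accrued on August 16, 2021 — the later of the August 18, 2019 act and the August 16, 2021 discovery.
The untolled deadline — 18 months after August 16, 2021 — is February 16, 2023.
Because the pending criminal prosecution ran from September 25, 2022 to December 13, 2022, the deadline is extended by 79 days to May 6, 2023.
Because the pending related arbitration ran from April 15, 2023 to December 30, 2023, the deadline is extended by 259 days to January 20, 2024.
Nothing else in the chronology tolls or restarts the period.
The May 1, 2024 filing falls after the January 20, 2024 deadline; the claim is time-barred.

TIME-BARRED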